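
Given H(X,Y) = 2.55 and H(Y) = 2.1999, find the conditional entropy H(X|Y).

Chain rule: H(X,Y) = H(X|Y) + H(Y)
H(X|Y) = H(X,Y) - H(Y) = 2.55 - 2.1999 = 0.3501 bits


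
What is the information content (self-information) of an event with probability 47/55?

Information content I(x) = -log₂(p(x))
I = -log₂(47/55) = -log₂(0.8545)
I = 0.2268 bits


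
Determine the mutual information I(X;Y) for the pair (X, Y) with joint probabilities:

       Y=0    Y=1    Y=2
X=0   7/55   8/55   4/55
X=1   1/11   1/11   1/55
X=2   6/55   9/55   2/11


H(X) = 1.5112, H(Y) = 1.5674, H(X,Y) = 3.0154
I(X;Y) = H(X) + H(Y) - H(X,Y) = 0.0632 bits


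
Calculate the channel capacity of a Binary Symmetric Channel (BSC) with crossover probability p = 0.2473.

For BSC with error probability p:
C = 1 - H(p) where H(p) is binary entropy
H(0.2473) = -0.2473 × log₂(0.2473) - 0.7527 × log₂(0.7527)
H(p) = 0.8070
C = 1 - 0.8070 = 0.1930 bits/use


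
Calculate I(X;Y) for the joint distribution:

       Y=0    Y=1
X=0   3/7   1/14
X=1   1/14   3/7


H(X) = 1.0000, H(Y) = 1.0000, H(X,Y) = 1.5917
I(X;Y) = H(X) + H(Y) - H(X,Y) = 0.4083 bits


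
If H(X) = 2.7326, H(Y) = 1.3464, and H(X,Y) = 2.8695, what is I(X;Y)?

I(X;Y) = H(X) + H(Y) - H(X,Y)
I(X;Y) = 2.7326 + 1.3464 - 2.8695 = 1.2095 bits


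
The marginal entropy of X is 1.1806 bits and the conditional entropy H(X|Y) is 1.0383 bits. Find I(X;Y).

I(X;Y) = H(X) - H(X|Y)
I(X;Y) = 1.1806 - 1.0383 = 0.1423 bits


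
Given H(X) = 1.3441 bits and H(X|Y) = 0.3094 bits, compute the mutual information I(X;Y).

I(X;Y) = H(X) - H(X|Y)
I(X;Y) = 1.3441 - 0.3094 = 1.0347 bits


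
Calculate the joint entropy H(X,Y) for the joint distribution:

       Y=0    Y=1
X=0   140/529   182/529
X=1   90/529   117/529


H(X,Y) = -Σ p(x,y) log₂ p(x,y)
  p(0,0)=140/529: -0.2647 × log₂(0.2647) = 0.5076
  p(0,1)=182/529: -0.3440 × log₂(0.3440) = 0.5296
  p(1,0)=90/529: -0.1701 × log₂(0.1701) = 0.4347
  p(1,1)=117/529: -0.2212 × log₂(0.2212) = 0.4814
H(X,Y) = 1.9533 bits


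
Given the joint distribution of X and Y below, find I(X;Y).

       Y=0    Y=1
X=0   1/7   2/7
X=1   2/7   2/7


H(X) = 0.9852, H(Y) = 0.9852, H(X,Y) = 1.9502
I(X;Y) = H(X) + H(Y) - H(X,Y) = 0.0202 bits


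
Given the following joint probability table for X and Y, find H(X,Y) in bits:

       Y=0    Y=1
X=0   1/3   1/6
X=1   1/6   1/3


H(X,Y) = -Σ p(x,y) log₂ p(x,y)
  p(0,0)=1/3: -0.3333 × log₂(0.3333) = 0.5283
  p(0,1)=1/6: -0.1667 × log₂(0.1667) = 0.4308
  p(1,0)=1/6: -0.1667 × log₂(0.1667) = 0.4308
  p(1,1)=1/3: -0.3333 × log₂(0.3333) = 0.5283
H(X,Y) = 1.9183 bits


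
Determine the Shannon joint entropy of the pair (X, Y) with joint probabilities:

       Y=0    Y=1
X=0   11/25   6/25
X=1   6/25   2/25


H(X,Y) = -Σ p(x,y) log₂ p(x,y)
  p(0,0)=11/25: -0.4400 × log₂(0.4400) = 0.5211
  p(0,1)=6/25: -0.2400 × log₂(0.2400) = 0.4941
  p(1,0)=6/25: -0.2400 × log₂(0.2400) = 0.4941
  p(1,1)=2/25: -0.0800 × log₂(0.0800) = 0.2915
H(X,Y) = 1.8009 bits


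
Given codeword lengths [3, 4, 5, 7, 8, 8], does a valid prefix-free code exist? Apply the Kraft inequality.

Kraft inequality: Σ 2^(-l_i) ≤ 1 for prefix-free code
Calculating: 2^(-3) + 2^(-4) + 2^(-5) + 2^(-7) + 2^(-8) + 2^(-8)
= 0.125 + 0.0625 + 0.03125 + 0.0078125 + 0.00390625 + 0.00390625
= 0.2344
Since 0.2344 ≤ 1, prefix-free code exists


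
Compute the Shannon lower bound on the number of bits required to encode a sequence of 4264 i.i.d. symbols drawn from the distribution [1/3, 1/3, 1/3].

Entropy H = 1.5850 bits/symbol
Minimum bits = H × n = 1.5850 × 4264
= 6758.28 bits


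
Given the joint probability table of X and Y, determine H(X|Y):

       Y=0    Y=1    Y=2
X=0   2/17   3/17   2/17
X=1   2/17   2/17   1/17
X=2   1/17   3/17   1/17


H(X|Y) = Σ_y p(y) H(X|Y=y)
  p(Y=0) = 5/17, H(X|Y=0) = 1.5219
  p(Y=1) = 8/17, H(X|Y=1) = 1.5613
  p(Y=2) = 4/17, H(X|Y=2) = 1.5000
H(X|Y) = 0.2941×1.5219 + 0.4706×1.5613 + 0.2353×1.5000 = 1.5353 bits


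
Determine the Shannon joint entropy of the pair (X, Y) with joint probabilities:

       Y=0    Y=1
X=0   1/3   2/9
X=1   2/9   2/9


H(X,Y) = -Σ p(x,y) log₂ p(x,y)
  p(0,0)=1/3: -0.3333 × log₂(0.3333) = 0.5283
  p(0,1)=2/9: -0.2222 × log₂(0.2222) = 0.4822
  p(1,0)=2/9: -0.2222 × log₂(0.2222) = 0.4822
  p(1,1)=2/9: -0.2222 × log₂(0.2222) = 0.4822
H(X,Y) = 1.9749 bits


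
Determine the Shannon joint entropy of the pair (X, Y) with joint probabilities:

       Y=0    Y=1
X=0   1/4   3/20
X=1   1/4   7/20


H(X,Y) = -Σ p(x,y) log₂ p(x,y)
  p(0,0)=1/4: -0.2500 × log₂(0.2500) = 0.5000
  p(0,1)=3/20: -0.1500 × log₂(0.1500) = 0.4105
  p(1,0)=1/4: -0.2500 × log₂(0.2500) = 0.5000
  p(1,1)=7/20: -0.3500 × log₂(0.3500) = 0.5301
H(X,Y) = 1.9406 bits


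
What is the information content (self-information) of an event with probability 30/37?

Information content I(x) = -log₂(p(x))
I = -log₂(30/37) = -log₂(0.8108)
I = 0.3026 bits


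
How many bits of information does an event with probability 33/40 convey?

Information content I(x) = -log₂(p(x))
I = -log₂(33/40) = -log₂(0.8250)
I = 0.2775 bits


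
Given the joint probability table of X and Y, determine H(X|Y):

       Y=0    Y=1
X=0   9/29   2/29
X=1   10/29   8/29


H(X|Y) = Σ_y p(y) H(X|Y=y)
  p(Y=0) = 19/29, H(X|Y=0) = 0.9980
  p(Y=1) = 10/29, H(X|Y=1) = 0.7219
H(X|Y) = 0.6552×0.9980 + 0.3448×0.7219 = 0.9028 bits


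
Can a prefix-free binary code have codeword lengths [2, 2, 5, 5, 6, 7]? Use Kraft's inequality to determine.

Kraft inequality: Σ 2^(-l_i) ≤ 1 for prefix-free code
Calculating: 2^(-2) + 2^(-2) + 2^(-5) + 2^(-5) + 2^(-6) + 2^(-7)
= 0.25 + 0.25 + 0.03125 + 0.03125 + 0.015625 + 0.0078125
= 0.5859
Since 0.5859 ≤ 1, prefix-free code exists


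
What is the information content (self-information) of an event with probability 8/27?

Information content I(x) = -log₂(p(x))
I = -log₂(8/27) = -log₂(0.2963)
I = 1.7549 bits


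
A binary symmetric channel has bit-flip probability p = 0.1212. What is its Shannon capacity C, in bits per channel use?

For BSC with error probability p:
C = 1 - H(p) where H(p) is binary entropy
H(0.1212) = -0.1212 × log₂(0.1212) - 0.8788 × log₂(0.8788)
H(p) = 0.5328
C = 1 - 0.5328 = 0.4672 bits/use


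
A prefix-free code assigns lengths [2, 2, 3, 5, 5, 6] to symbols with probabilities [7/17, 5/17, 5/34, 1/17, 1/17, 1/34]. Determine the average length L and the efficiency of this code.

Average length L = Σ p_i × l_i = 2.6176 bits
Entropy H = 2.0836 bits
Efficiency η = H/L × 100% = 79.60%


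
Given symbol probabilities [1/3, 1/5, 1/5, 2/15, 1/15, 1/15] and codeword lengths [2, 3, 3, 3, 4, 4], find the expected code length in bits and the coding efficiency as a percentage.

Average length L = Σ p_i × l_i = 2.8000 bits
Entropy H = 2.3656 bits
Efficiency η = H/L × 100% = 84.49%


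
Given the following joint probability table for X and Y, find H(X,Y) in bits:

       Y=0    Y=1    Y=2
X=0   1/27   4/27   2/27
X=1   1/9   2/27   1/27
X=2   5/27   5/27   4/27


H(X,Y) = -Σ p(x,y) log₂ p(x,y)
  p(0,0)=1/27: -0.0370 × log₂(0.0370) = 0.1761
  p(0,1)=4/27: -0.1481 × log₂(0.1481) = 0.4081
  p(0,2)=2/27: -0.0741 × log₂(0.0741) = 0.2781
  p(1,0)=1/9: -0.1111 × log₂(0.1111) = 0.3522
  p(1,1)=2/27: -0.0741 × log₂(0.0741) = 0.2781
  p(1,2)=1/27: -0.0370 × log₂(0.0370) = 0.1761
  p(2,0)=5/27: -0.1852 × log₂(0.1852) = 0.4505
  p(2,1)=5/27: -0.1852 × log₂(0.1852) = 0.4505
  p(2,2)=4/27: -0.1481 × log₂(0.1481) = 0.4081
H(X,Y) = 2.9781 bits


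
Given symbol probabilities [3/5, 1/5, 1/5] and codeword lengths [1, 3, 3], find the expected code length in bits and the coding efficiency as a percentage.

Average length L = Σ p_i × l_i = 1.8000 bits
Entropy H = 1.3710 bits
Efficiency η = H/L × 100% = 76.16%


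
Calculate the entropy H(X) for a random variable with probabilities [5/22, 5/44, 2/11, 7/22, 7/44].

H(X) = -Σ p(x) log₂ p(x)
  -5/22 × log₂(5/22) = 0.4858
  -5/44 × log₂(5/44) = 0.3565
  -2/11 × log₂(2/11) = 0.4472
  -7/22 × log₂(7/22) = 0.5257
  -7/44 × log₂(7/44) = 0.4219
H(X) = 2.2371 bits


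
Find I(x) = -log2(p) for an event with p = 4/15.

Information content I(x) = -log₂(p(x))
I = -log₂(4/15) = -log₂(0.2667)
I = 1.9069 bits


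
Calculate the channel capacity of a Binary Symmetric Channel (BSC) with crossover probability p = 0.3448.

For BSC with error probability p:
C = 1 - H(p) where H(p) is binary entropy
H(0.3448) = -0.3448 × log₂(0.3448) - 0.6552 × log₂(0.6552)
H(p) = 0.9293
C = 1 - 0.9293 = 0.0707 bits/use


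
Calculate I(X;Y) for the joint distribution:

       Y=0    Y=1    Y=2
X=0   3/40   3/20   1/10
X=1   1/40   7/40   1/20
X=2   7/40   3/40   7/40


H(X) = 1.5516, H(Y) = 1.5679, H(X,Y) = 2.9726
I(X;Y) = H(X) + H(Y) - H(X,Y) = 0.1470 bits


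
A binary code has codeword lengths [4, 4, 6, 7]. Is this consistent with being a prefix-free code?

Kraft inequality: Σ 2^(-l_i) ≤ 1 for prefix-free code
Calculating: 2^(-4) + 2^(-4) + 2^(-6) + 2^(-7)
= 0.0625 + 0.0625 + 0.015625 + 0.0078125
= 0.1484
Since 0.1484 ≤ 1, prefix-free code exists


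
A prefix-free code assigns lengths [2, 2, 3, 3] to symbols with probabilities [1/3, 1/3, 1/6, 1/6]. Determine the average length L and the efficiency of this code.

Average length L = Σ p_i × l_i = 2.3333 bits
Entropy H = 1.9183 bits
Efficiency η = H/L × 100% = 82.21%


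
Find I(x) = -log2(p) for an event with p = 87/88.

Information content I(x) = -log₂(p(x))
I = -log₂(87/88) = -log₂(0.9886)
I = 0.0165 bits


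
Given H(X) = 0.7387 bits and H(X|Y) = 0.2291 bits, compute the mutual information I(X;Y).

I(X;Y) = H(X) - H(X|Y)
I(X;Y) = 0.7387 - 0.2291 = 0.5096 bits


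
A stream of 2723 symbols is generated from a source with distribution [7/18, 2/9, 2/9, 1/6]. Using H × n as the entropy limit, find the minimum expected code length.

Entropy H = 1.9251 bits/symbol
Minimum bits = H × n = 1.9251 × 2723
= 5242.12 bits


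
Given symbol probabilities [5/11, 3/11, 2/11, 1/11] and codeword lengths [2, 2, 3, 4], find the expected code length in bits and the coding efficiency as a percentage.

Average length L = Σ p_i × l_i = 2.3636 bits
Entropy H = 1.7899 bits
Efficiency η = H/L × 100% = 75.73%


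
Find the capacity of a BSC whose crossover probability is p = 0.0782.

For BSC with error probability p:
C = 1 - H(p) where H(p) is binary entropy
H(0.0782) = -0.0782 × log₂(0.0782) - 0.9218 × log₂(0.9218)
H(p) = 0.3958
C = 1 - 0.3958 = 0.6042 bits/use


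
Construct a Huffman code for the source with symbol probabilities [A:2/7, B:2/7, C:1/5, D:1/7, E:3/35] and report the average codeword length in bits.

Huffman tree construction:
Combine smallest probabilities repeatedly
Resulting codes:
  A: 10 (length 2)
  B: 11 (length 2)
  C: 00 (length 2)
  D: 011 (length 3)
  E: 010 (length 3)
Average length = Σ p(s) × length(s) = 2.2286 bits


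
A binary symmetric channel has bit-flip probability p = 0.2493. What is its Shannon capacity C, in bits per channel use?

For BSC with error probability p:
C = 1 - H(p) where H(p) is binary entropy
H(0.2493) = -0.2493 × log₂(0.2493) - 0.7507 × log₂(0.7507)
H(p) = 0.8102
C = 1 - 0.8102 = 0.1898 bits/use


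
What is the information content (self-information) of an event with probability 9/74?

Information content I(x) = -log₂(p(x))
I = -log₂(9/74) = -log₂(0.1216)
I = 3.0395 bits


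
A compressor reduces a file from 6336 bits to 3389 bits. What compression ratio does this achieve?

Compression ratio = Original / Compressed
= 6336 / 3389 = 1.87:1


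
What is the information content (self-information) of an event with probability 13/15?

Information content I(x) = -log₂(p(x))
I = -log₂(13/15) = -log₂(0.8667)
I = 0.2065 bits


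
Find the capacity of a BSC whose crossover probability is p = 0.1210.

For BSC with error probability p:
C = 1 - H(p) where H(p) is binary entropy
H(0.1210) = -0.1210 × log₂(0.1210) - 0.8790 × log₂(0.8790)
H(p) = 0.5322
C = 1 - 0.5322 = 0.4678 bits/use


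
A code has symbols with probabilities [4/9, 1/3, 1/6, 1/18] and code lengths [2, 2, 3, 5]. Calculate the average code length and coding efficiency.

Average length L = Σ p_i × l_i = 2.3333 bits
Entropy H = 1.7108 bits
Efficiency η = H/L × 100% = 73.32%


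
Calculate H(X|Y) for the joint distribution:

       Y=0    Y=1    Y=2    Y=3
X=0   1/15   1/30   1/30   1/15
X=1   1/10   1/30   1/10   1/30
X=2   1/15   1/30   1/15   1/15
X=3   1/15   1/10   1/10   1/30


H(X|Y) = Σ_y p(y) H(X|Y=y)
  p(Y=0) = 3/10, H(X|Y=0) = 1.9749
  p(Y=1) = 1/5, H(X|Y=1) = 1.7925
  p(Y=2) = 3/10, H(X|Y=2) = 1.8911
  p(Y=3) = 1/5, H(X|Y=3) = 1.9183
H(X|Y) = 0.3000×1.9749 + 0.2000×1.7925 + 0.3000×1.8911 + 0.2000×1.9183 = 1.9020 bits


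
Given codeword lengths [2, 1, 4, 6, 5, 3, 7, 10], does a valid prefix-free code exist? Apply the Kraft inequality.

Kraft inequality: Σ 2^(-l_i) ≤ 1 for prefix-free code
Calculating: 2^(-2) + 2^(-1) + 2^(-4) + 2^(-6) + 2^(-5) + 2^(-3) + 2^(-7) + 2^(-10)
= 0.25 + 0.5 + 0.0625 + 0.015625 + 0.03125 + 0.125 + 0.0078125 + 0.0009765625
= 0.9932
Since 0.9932 ≤ 1, prefix-free code exists


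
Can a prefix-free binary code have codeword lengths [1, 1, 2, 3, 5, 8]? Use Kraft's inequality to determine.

Kraft inequality: Σ 2^(-l_i) ≤ 1 for prefix-free code
Calculating: 2^(-1) + 2^(-1) + 2^(-2) + 2^(-3) + 2^(-5) + 2^(-8)
= 0.5 + 0.5 + 0.25 + 0.125 + 0.03125 + 0.00390625
= 1.4102
Since 1.4102 > 1, prefix-free code does not exist


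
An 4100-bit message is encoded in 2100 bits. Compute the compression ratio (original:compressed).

Compression ratio = Original / Compressed
= 4100 / 2100 = 1.95:1


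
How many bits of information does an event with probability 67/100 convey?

Information content I(x) = -log₂(p(x))
I = -log₂(67/100) = -log₂(0.6700)
I = 0.5778 bits


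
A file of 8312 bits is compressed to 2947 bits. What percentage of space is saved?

Space savings = (1 - Compressed/Original) × 100%
= (1 - 2947/8312) × 100%
= 64.55%


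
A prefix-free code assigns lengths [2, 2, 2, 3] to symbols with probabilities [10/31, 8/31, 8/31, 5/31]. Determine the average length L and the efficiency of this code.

Average length L = Σ p_i × l_i = 2.1613 bits
Entropy H = 1.9597 bits
Efficiency η = H/L × 100% = 90.67%


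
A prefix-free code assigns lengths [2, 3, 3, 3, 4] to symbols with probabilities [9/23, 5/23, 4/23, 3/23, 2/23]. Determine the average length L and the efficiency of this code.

Average length L = Σ p_i × l_i = 2.6957 bits
Entropy H = 2.1369 bits
Efficiency η = H/L × 100% = 79.27%


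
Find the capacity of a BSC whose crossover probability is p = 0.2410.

For BSC with error probability p:
C = 1 - H(p) where H(p) is binary entropy
H(0.2410) = -0.2410 × log₂(0.2410) - 0.7590 × log₂(0.7590)
H(p) = 0.7967
C = 1 - 0.7967 = 0.2033 bits/use


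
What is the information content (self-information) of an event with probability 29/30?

Information content I(x) = -log₂(p(x))
I = -log₂(29/30) = -log₂(0.9667)
I = 0.0489 bits


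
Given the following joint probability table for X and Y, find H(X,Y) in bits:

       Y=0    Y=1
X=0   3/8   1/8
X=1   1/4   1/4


H(X,Y) = -Σ p(x,y) log₂ p(x,y)
  p(0,0)=3/8: -0.3750 × log₂(0.3750) = 0.5306
  p(0,1)=1/8: -0.1250 × log₂(0.1250) = 0.3750
  p(1,0)=1/4: -0.2500 × log₂(0.2500) = 0.5000
  p(1,1)=1/4: -0.2500 × log₂(0.2500) = 0.5000
H(X,Y) = 1.9056 bits


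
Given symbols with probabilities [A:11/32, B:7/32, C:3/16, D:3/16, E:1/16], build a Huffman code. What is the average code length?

Huffman tree construction:
Combine smallest probabilities repeatedly
Resulting codes:
  A: 11 (length 2)
  B: 01 (length 2)
  C: 101 (length 3)
  D: 00 (length 2)
  E: 100 (length 3)
Average length = Σ p(s) × length(s) = 2.2500 bits


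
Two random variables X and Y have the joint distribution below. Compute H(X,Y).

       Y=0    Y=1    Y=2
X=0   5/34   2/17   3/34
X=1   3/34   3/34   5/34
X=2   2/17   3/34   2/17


H(X,Y) = -Σ p(x,y) log₂ p(x,y)
  p(0,0)=5/34: -0.1471 × log₂(0.1471) = 0.4067
  p(0,1)=2/17: -0.1176 × log₂(0.1176) = 0.3632
  p(0,2)=3/34: -0.0882 × log₂(0.0882) = 0.3090
  p(1,0)=3/34: -0.0882 × log₂(0.0882) = 0.3090
  p(1,1)=3/34: -0.0882 × log₂(0.0882) = 0.3090
  p(1,2)=5/34: -0.1471 × log₂(0.1471) = 0.4067
  p(2,0)=2/17: -0.1176 × log₂(0.1176) = 0.3632
  p(2,1)=3/34: -0.0882 × log₂(0.0882) = 0.3090
  p(2,2)=2/17: -0.1176 × log₂(0.1176) = 0.3632
H(X,Y) = 3.1393 bits


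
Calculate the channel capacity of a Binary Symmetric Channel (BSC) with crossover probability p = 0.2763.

For BSC with error probability p:
C = 1 - H(p) where H(p) is binary entropy
H(0.2763) = -0.2763 × log₂(0.2763) - 0.7237 × log₂(0.7237)
H(p) = 0.8504
C = 1 - 0.8504 = 0.1496 bits/use


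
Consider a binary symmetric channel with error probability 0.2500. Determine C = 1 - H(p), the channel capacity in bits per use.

For BSC with error probability p:
C = 1 - H(p) where H(p) is binary entropy
H(0.2500) = -0.2500 × log₂(0.2500) - 0.7500 × log₂(0.7500)
H(p) = 0.8113
C = 1 - 0.8113 = 0.1887 bits/use


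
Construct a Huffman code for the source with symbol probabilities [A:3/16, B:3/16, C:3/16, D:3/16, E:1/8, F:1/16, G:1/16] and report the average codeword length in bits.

Huffman tree construction:
Combine smallest probabilities repeatedly
Resulting codes:
  A: 110 (length 3)
  B: 111 (length 3)
  C: 00 (length 2)
  D: 01 (length 2)
  E: 100 (length 3)
  F: 1010 (length 4)
  G: 1011 (length 4)
Average length = Σ p(s) × length(s) = 2.7500 bits


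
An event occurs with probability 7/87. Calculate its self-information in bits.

Information content I(x) = -log₂(p(x))
I = -log₂(7/87) = -log₂(0.0805)
I = 3.6356 bits


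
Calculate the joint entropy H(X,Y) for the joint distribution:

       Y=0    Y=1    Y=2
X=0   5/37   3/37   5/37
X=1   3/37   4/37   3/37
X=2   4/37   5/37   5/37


H(X,Y) = -Σ p(x,y) log₂ p(x,y)
  p(0,0)=5/37: -0.1351 × log₂(0.1351) = 0.3902
  p(0,1)=3/37: -0.0811 × log₂(0.0811) = 0.2939
  p(0,2)=5/37: -0.1351 × log₂(0.1351) = 0.3902
  p(1,0)=3/37: -0.0811 × log₂(0.0811) = 0.2939
  p(1,1)=4/37: -0.1081 × log₂(0.1081) = 0.3470
  p(1,2)=3/37: -0.0811 × log₂(0.0811) = 0.2939
  p(2,0)=4/37: -0.1081 × log₂(0.1081) = 0.3470
  p(2,1)=5/37: -0.1351 × log₂(0.1351) = 0.3902
  p(2,2)=5/37: -0.1351 × log₂(0.1351) = 0.3902
H(X,Y) = 3.1364 bits


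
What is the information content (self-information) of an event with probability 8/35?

Information content I(x) = -log₂(p(x))
I = -log₂(8/35) = -log₂(0.2286)
I = 2.1293 bits


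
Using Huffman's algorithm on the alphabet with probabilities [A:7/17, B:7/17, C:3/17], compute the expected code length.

Huffman tree construction:
Combine smallest probabilities repeatedly
Resulting codes:
  A: 11 (length 2)
  B: 0 (length 1)
  C: 10 (length 2)
Average length = Σ p(s) × length(s) = 1.5882 bits


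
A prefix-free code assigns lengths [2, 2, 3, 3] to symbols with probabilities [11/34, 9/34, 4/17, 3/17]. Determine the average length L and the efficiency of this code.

Average length L = Σ p_i × l_i = 2.4118 bits
Entropy H = 1.9671 bits
Efficiency η = H/L × 100% = 81.56%


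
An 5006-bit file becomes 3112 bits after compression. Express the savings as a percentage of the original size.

Space savings = (1 - Compressed/Original) × 100%
= (1 - 3112/5006) × 100%
= 37.83%


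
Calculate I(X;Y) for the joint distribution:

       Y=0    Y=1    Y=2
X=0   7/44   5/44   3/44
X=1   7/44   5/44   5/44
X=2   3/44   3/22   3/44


H(X) = 1.5706, H(Y) = 1.5608, H(X,Y) = 3.0979
I(X;Y) = H(X) + H(Y) - H(X,Y) = 0.0334 bits


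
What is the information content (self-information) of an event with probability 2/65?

Information content I(x) = -log₂(p(x))
I = -log₂(2/65) = -log₂(0.0308)
I = 5.0224 bits


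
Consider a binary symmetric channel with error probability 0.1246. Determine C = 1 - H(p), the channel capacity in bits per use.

For BSC with error probability p:
C = 1 - H(p) where H(p) is binary entropy
H(0.1246) = -0.1246 × log₂(0.1246) - 0.8754 × log₂(0.8754)
H(p) = 0.5424
C = 1 - 0.5424 = 0.4576 bits/use


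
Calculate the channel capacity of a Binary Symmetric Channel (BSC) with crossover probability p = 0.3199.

For BSC with error probability p:
C = 1 - H(p) where H(p) is binary entropy
H(0.3199) = -0.3199 × log₂(0.3199) - 0.6801 × log₂(0.6801)
H(p) = 0.9043
C = 1 - 0.9043 = 0.0957 bits/use


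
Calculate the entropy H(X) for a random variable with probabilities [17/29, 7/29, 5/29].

H(X) = -Σ p(x) log₂ p(x)
  -17/29 × log₂(17/29) = 0.4517
  -7/29 × log₂(7/29) = 0.4950
  -5/29 × log₂(5/29) = 0.4373
H(X) = 1.3839 bits


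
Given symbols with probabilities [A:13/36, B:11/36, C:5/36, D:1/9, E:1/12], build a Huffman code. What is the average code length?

Huffman tree construction:
Combine smallest probabilities repeatedly
Resulting codes:
  A: 0 (length 1)
  B: 10 (length 2)
  C: 110 (length 3)
  D: 1111 (length 4)
  E: 1110 (length 4)
Average length = Σ p(s) × length(s) = 2.1667 bits


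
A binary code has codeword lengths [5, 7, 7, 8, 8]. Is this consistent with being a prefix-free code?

Kraft inequality: Σ 2^(-l_i) ≤ 1 for prefix-free code
Calculating: 2^(-5) + 2^(-7) + 2^(-7) + 2^(-8) + 2^(-8)
= 0.03125 + 0.0078125 + 0.0078125 + 0.00390625 + 0.00390625
= 0.0547
Since 0.0547 ≤ 1, prefix-free code exists


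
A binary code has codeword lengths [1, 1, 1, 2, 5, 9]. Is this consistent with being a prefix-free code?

Kraft inequality: Σ 2^(-l_i) ≤ 1 for prefix-free code
Calculating: 2^(-1) + 2^(-1) + 2^(-1) + 2^(-2) + 2^(-5) + 2^(-9)
= 0.5 + 0.5 + 0.5 + 0.25 + 0.03125 + 0.001953125
= 1.7832
Since 1.7832 > 1, prefix-free code does not exist


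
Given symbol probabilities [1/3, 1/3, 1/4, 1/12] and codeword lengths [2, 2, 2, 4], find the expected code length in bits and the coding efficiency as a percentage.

Average length L = Σ p_i × l_i = 2.1667 bits
Entropy H = 1.8554 bits
Efficiency η = H/L × 100% = 85.63%


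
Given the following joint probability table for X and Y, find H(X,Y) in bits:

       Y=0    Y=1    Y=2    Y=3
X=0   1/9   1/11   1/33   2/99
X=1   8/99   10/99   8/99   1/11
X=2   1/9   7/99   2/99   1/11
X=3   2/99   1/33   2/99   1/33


H(X,Y) = -Σ p(x,y) log₂ p(x,y)
  p(0,0)=1/9: -0.1111 × log₂(0.1111) = 0.3522
  p(0,1)=1/11: -0.0909 × log₂(0.0909) = 0.3145
  p(0,2)=1/33: -0.0303 × log₂(0.0303) = 0.1529
  p(0,3)=2/99: -0.0202 × log₂(0.0202) = 0.1137
  p(1,0)=8/99: -0.0808 × log₂(0.0808) = 0.2933
  p(1,1)=10/99: -0.1010 × log₂(0.1010) = 0.3341
  p(1,2)=8/99: -0.0808 × log₂(0.0808) = 0.2933
  p(1,3)=1/11: -0.0909 × log₂(0.0909) = 0.3145
  p(2,0)=1/9: -0.1111 × log₂(0.1111) = 0.3522
  p(2,1)=7/99: -0.0707 × log₂(0.0707) = 0.2702
  p(2,2)=2/99: -0.0202 × log₂(0.0202) = 0.1137
  p(2,3)=1/11: -0.0909 × log₂(0.0909) = 0.3145
  p(3,0)=2/99: -0.0202 × log₂(0.0202) = 0.1137
  p(3,1)=1/33: -0.0303 × log₂(0.0303) = 0.1529
  p(3,2)=2/99: -0.0202 × log₂(0.0202) = 0.1137
  p(3,3)=1/33: -0.0303 × log₂(0.0303) = 0.1529
H(X,Y) = 3.7523 bits


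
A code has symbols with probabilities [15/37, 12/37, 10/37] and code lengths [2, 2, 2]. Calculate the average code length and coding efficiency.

Average length L = Σ p_i × l_i = 2.0000 bits
Entropy H = 1.5651 bits
Efficiency η = H/L × 100% = 78.25%


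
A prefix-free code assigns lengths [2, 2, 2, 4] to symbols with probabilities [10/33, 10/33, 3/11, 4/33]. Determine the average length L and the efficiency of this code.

Average length L = Σ p_i × l_i = 2.2424 bits
Entropy H = 1.9242 bits
Efficiency η = H/L × 100% = 85.81%


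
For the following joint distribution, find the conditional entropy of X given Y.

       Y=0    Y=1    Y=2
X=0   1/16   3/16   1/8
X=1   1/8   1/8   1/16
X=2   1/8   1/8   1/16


H(X|Y) = Σ_y p(y) H(X|Y=y)
  p(Y=0) = 5/16, H(X|Y=0) = 1.5219
  p(Y=1) = 7/16, H(X|Y=1) = 1.5567
  p(Y=2) = 1/4, H(X|Y=2) = 1.5000
H(X|Y) = 0.3125×1.5219 + 0.4375×1.5567 + 0.2500×1.5000 = 1.5316 bits


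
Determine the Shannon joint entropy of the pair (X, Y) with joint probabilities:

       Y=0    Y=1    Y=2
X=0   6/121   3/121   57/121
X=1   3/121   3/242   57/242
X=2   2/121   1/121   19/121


H(X,Y) = -Σ p(x,y) log₂ p(x,y)
  p(0,0)=6/121: -0.0496 × log₂(0.0496) = 0.2149
  p(0,1)=3/121: -0.0248 × log₂(0.0248) = 0.1322
  p(0,2)=57/121: -0.4711 × log₂(0.4711) = 0.5116
  p(1,0)=3/121: -0.0248 × log₂(0.0248) = 0.1322
  p(1,1)=3/242: -0.0124 × log₂(0.0124) = 0.0785
  p(1,2)=57/242: -0.2355 × log₂(0.2355) = 0.4913
  p(2,0)=2/121: -0.0165 × log₂(0.0165) = 0.0978
  p(2,1)=1/121: -0.0083 × log₂(0.0083) = 0.0572
  p(2,2)=19/121: -0.1570 × log₂(0.1570) = 0.4194
H(X,Y) = 2.1352 bits


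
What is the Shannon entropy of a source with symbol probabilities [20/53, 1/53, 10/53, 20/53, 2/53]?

H(X) = -Σ p(x) log₂ p(x)
  -20/53 × log₂(20/53) = 0.5306
  -1/53 × log₂(1/53) = 0.1081
  -10/53 × log₂(10/53) = 0.4540
  -20/53 × log₂(20/53) = 0.5306
  -2/53 × log₂(2/53) = 0.1784
H(X) = 1.8016 bits


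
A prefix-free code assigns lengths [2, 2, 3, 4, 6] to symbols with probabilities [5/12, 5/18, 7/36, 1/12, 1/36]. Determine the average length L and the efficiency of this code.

Average length L = Σ p_i × l_i = 2.4722 bits
Entropy H = 1.9413 bits
Efficiency η = H/L × 100% = 78.53%


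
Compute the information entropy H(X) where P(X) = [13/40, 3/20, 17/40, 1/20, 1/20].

H(X) = -Σ p(x) log₂ p(x)
  -13/40 × log₂(13/40) = 0.5270
  -3/20 × log₂(3/20) = 0.4105
  -17/40 × log₂(17/40) = 0.5246
  -1/20 × log₂(1/20) = 0.2161
  -1/20 × log₂(1/20) = 0.2161
H(X) = 1.8944 bits


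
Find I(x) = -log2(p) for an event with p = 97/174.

Information content I(x) = -log₂(p(x))
I = -log₂(97/174) = -log₂(0.5575)
I = 0.8430 bits


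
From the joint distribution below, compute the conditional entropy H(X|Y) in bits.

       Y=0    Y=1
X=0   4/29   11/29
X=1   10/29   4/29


H(X|Y) = Σ_y p(y) H(X|Y=y)
  p(Y=0) = 14/29, H(X|Y=0) = 0.8631
  p(Y=1) = 15/29, H(X|Y=1) = 0.8366
H(X|Y) = 0.4828×0.8631 + 0.5172×0.8366 = 0.8494 bits


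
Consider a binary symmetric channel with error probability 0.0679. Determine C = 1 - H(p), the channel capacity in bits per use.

For BSC with error probability p:
C = 1 - H(p) where H(p) is binary entropy
H(0.0679) = -0.0679 × log₂(0.0679) - 0.9321 × log₂(0.9321)
H(p) = 0.3580
C = 1 - 0.3580 = 0.6420 bits/use


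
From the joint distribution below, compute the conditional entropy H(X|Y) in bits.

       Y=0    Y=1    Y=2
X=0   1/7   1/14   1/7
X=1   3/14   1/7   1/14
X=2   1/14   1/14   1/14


H(X|Y) = Σ_y p(y) H(X|Y=y)
  p(Y=0) = 3/7, H(X|Y=0) = 1.4591
  p(Y=1) = 2/7, H(X|Y=1) = 1.5000
  p(Y=2) = 2/7, H(X|Y=2) = 1.5000
H(X|Y) = 0.4286×1.4591 + 0.2857×1.5000 + 0.2857×1.5000 = 1.4825 bits


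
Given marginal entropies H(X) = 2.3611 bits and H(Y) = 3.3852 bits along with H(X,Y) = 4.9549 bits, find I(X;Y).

I(X;Y) = H(X) + H(Y) - H(X,Y)
I(X;Y) = 2.3611 + 3.3852 - 4.9549 = 0.7914 bits


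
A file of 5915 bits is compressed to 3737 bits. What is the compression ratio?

Compression ratio = Original / Compressed
= 5915 / 3737 = 1.58:1


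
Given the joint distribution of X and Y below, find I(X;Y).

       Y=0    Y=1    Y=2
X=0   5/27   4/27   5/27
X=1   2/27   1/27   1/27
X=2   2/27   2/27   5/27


H(X) = 1.4278, H(Y) = 1.5610, H(X,Y) = 2.9464
I(X;Y) = H(X) + H(Y) - H(X,Y) = 0.0424 bits


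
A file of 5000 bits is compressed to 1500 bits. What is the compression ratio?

Compression ratio = Original / Compressed
= 5000 / 1500 = 3.33:1


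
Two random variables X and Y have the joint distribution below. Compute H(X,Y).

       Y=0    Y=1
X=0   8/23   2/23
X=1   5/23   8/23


H(X,Y) = -Σ p(x,y) log₂ p(x,y)
  p(0,0)=8/23: -0.3478 × log₂(0.3478) = 0.5299
  p(0,1)=2/23: -0.0870 × log₂(0.0870) = 0.3064
  p(1,0)=5/23: -0.2174 × log₂(0.2174) = 0.4786
  p(1,1)=8/23: -0.3478 × log₂(0.3478) = 0.5299
H(X,Y) = 1.8449 bits


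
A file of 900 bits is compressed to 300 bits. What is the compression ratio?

Compression ratio = Original / Compressed
= 900 / 300 = 3.00:1


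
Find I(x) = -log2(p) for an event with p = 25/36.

Information content I(x) = -log₂(p(x))
I = -log₂(25/36) = -log₂(0.6944)
I = 0.5261 bits


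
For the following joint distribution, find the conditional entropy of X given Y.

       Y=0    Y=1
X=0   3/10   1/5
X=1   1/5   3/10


H(X|Y) = Σ_y p(y) H(X|Y=y)
  p(Y=0) = 1/2, H(X|Y=0) = 0.9710
  p(Y=1) = 1/2, H(X|Y=1) = 0.9710
H(X|Y) = 0.5000×0.9710 + 0.5000×0.9710 = 0.9710 bits


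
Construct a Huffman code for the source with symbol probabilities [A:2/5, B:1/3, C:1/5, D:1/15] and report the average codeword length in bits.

Huffman tree construction:
Combine smallest probabilities repeatedly
Resulting codes:
  A: 0 (length 1)
  B: 11 (length 2)
  C: 101 (length 3)
  D: 100 (length 3)
Average length = Σ p(s) × length(s) = 1.8667 bits


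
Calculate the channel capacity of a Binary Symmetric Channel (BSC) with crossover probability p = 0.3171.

For BSC with error probability p:
C = 1 - H(p) where H(p) is binary entropy
H(0.3171) = -0.3171 × log₂(0.3171) - 0.6829 × log₂(0.6829)
H(p) = 0.9012
C = 1 - 0.9012 = 0.0988 bits/use


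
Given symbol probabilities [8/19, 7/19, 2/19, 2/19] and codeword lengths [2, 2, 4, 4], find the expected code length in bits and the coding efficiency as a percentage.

Average length L = Σ p_i × l_i = 2.4211 bits
Entropy H = 1.7400 bits
Efficiency η = H/L × 100% = 71.87%


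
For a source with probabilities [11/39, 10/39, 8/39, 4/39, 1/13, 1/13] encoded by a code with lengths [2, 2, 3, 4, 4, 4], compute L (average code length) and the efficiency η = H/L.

Average length L = Σ p_i × l_i = 2.7179 bits
Entropy H = 2.3935 bits
Efficiency η = H/L × 100% = 88.06%


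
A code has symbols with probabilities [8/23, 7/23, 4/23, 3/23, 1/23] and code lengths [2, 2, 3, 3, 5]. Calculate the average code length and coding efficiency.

Average length L = Σ p_i × l_i = 2.4348 bits
Entropy H = 2.0711 bits
Efficiency η = H/L × 100% = 85.06%


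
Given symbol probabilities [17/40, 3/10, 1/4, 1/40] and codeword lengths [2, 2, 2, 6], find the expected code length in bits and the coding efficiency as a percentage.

Average length L = Σ p_i × l_i = 2.1000 bits
Entropy H = 1.6788 bits
Efficiency η = H/L × 100% = 79.94%


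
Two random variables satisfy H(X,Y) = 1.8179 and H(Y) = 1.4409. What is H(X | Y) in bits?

Chain rule: H(X,Y) = H(X|Y) + H(Y)
H(X|Y) = H(X,Y) - H(Y) = 1.8179 - 1.4409 = 0.377 bits


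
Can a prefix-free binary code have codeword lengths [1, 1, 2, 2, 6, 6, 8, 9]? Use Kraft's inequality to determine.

Kraft inequality: Σ 2^(-l_i) ≤ 1 for prefix-free code
Calculating: 2^(-1) + 2^(-1) + 2^(-2) + 2^(-2) + 2^(-6) + 2^(-6) + 2^(-8) + 2^(-9)
= 0.5 + 0.5 + 0.25 + 0.25 + 0.015625 + 0.015625 + 0.00390625 + 0.001953125
= 1.5371
Since 1.5371 > 1, prefix-free code does not exist


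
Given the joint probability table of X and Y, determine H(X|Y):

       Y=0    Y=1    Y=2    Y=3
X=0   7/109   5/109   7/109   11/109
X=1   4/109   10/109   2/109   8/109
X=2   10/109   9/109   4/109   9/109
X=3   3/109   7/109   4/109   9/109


H(X|Y) = Σ_y p(y) H(X|Y=y)
  p(Y=0) = 24/109, H(X|Y=0) = 1.8506
  p(Y=1) = 31/109, H(X|Y=1) = 1.9539
  p(Y=2) = 17/109, H(X|Y=2) = 1.8727
  p(Y=3) = 37/109, H(X|Y=3) = 1.9902
H(X|Y) = 0.2202×1.8506 + 0.2844×1.9539 + 0.1560×1.8727 + 0.3394×1.9902 = 1.9308 bits


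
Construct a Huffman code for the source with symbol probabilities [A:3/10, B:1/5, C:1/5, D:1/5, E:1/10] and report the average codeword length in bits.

Huffman tree construction:
Combine smallest probabilities repeatedly
Resulting codes:
  A: 10 (length 2)
  B: 111 (length 3)
  C: 00 (length 2)
  D: 01 (length 2)
  E: 110 (length 3)
Average length = Σ p(s) × length(s) = 2.3000 bits


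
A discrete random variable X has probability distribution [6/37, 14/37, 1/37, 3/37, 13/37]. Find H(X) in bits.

H(X) = -Σ p(x) log₂ p(x)
  -6/37 × log₂(6/37) = 0.4256
  -14/37 × log₂(14/37) = 0.5305
  -1/37 × log₂(1/37) = 0.1408
  -3/37 × log₂(3/37) = 0.2939
  -13/37 × log₂(13/37) = 0.5302
H(X) = 1.9210 bits


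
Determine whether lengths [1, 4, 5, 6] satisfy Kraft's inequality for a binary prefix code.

Kraft inequality: Σ 2^(-l_i) ≤ 1 for prefix-free code
Calculating: 2^(-1) + 2^(-4) + 2^(-5) + 2^(-6)
= 0.5 + 0.0625 + 0.03125 + 0.015625
= 0.6094
Since 0.6094 ≤ 1, prefix-free code exists


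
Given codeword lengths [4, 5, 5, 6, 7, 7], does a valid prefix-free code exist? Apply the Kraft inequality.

Kraft inequality: Σ 2^(-l_i) ≤ 1 for prefix-free code
Calculating: 2^(-4) + 2^(-5) + 2^(-5) + 2^(-6) + 2^(-7) + 2^(-7)
= 0.0625 + 0.03125 + 0.03125 + 0.015625 + 0.0078125 + 0.0078125
= 0.1562
Since 0.1562 ≤ 1, prefix-free code exists


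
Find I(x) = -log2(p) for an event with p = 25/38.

Information content I(x) = -log₂(p(x))
I = -log₂(25/38) = -log₂(0.6579)
I = 0.6041 bits


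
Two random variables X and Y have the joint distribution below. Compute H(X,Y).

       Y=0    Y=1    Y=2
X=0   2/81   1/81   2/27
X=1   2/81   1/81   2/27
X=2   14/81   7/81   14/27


H(X,Y) = -Σ p(x,y) log₂ p(x,y)
  p(0,0)=2/81: -0.0247 × log₂(0.0247) = 0.1318
  p(0,1)=1/81: -0.0123 × log₂(0.0123) = 0.0783
  p(0,2)=2/27: -0.0741 × log₂(0.0741) = 0.2781
  p(1,0)=2/81: -0.0247 × log₂(0.0247) = 0.1318
  p(1,1)=1/81: -0.0123 × log₂(0.0123) = 0.0783
  p(1,2)=2/27: -0.0741 × log₂(0.0741) = 0.2781
  p(2,0)=14/81: -0.1728 × log₂(0.1728) = 0.4377
  p(2,1)=7/81: -0.0864 × log₂(0.0864) = 0.3053
  p(2,2)=14/27: -0.5185 × log₂(0.5185) = 0.4913
H(X,Y) = 2.2108 bits


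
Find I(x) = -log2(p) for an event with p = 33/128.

Information content I(x) = -log₂(p(x))
I = -log₂(33/128) = -log₂(0.2578)
I = 1.9556 bits


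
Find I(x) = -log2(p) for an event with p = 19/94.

Information content I(x) = -log₂(p(x))
I = -log₂(19/94) = -log₂(0.2021)
I = 2.3067 bits


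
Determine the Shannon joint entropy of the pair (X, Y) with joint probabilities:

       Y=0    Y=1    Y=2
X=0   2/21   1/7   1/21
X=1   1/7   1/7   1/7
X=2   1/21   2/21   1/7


H(X,Y) = -Σ p(x,y) log₂ p(x,y)
  p(0,0)=2/21: -0.0952 × log₂(0.0952) = 0.3231
  p(0,1)=1/7: -0.1429 × log₂(0.1429) = 0.4011
  p(0,2)=1/21: -0.0476 × log₂(0.0476) = 0.2092
  p(1,0)=1/7: -0.1429 × log₂(0.1429) = 0.4011
  p(1,1)=1/7: -0.1429 × log₂(0.1429) = 0.4011
  p(1,2)=1/7: -0.1429 × log₂(0.1429) = 0.4011
  p(2,0)=1/21: -0.0476 × log₂(0.0476) = 0.2092
  p(2,1)=2/21: -0.0952 × log₂(0.0952) = 0.3231
  p(2,2)=1/7: -0.1429 × log₂(0.1429) = 0.4011
H(X,Y) = 3.0697 bits


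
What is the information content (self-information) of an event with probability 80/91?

Information content I(x) = -log₂(p(x))
I = -log₂(80/91) = -log₂(0.8791)
I = 0.1859 bits


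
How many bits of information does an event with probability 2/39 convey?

Information content I(x) = -log₂(p(x))
I = -log₂(2/39) = -log₂(0.0513)
I = 4.2854 bits


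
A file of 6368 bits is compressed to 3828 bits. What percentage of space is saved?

Space savings = (1 - Compressed/Original) × 100%
= (1 - 3828/6368) × 100%
= 39.89%


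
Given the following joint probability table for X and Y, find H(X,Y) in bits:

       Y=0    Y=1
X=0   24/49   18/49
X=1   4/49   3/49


H(X,Y) = -Σ p(x,y) log₂ p(x,y)
  p(0,0)=24/49: -0.4898 × log₂(0.4898) = 0.5044
  p(0,1)=18/49: -0.3673 × log₂(0.3673) = 0.5307
  p(1,0)=4/49: -0.0816 × log₂(0.0816) = 0.2951
  p(1,1)=3/49: -0.0612 × log₂(0.0612) = 0.2467
H(X,Y) = 1.5769 bits


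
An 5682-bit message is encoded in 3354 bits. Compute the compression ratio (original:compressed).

Compression ratio = Original / Compressed
= 5682 / 3354 = 1.69:1


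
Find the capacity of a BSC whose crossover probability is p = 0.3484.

For BSC with error probability p:
C = 1 - H(p) where H(p) is binary entropy
H(0.3484) = -0.3484 × log₂(0.3484) - 0.6516 × log₂(0.6516)
H(p) = 0.9326
C = 1 - 0.9326 = 0.0674 bits/use


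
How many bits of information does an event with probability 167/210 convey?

Information content I(x) = -log₂(p(x))
I = -log₂(167/210) = -log₂(0.7952)
I = 0.3305 bits


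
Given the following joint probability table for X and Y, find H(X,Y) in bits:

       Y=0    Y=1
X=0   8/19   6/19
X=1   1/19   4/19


H(X,Y) = -Σ p(x,y) log₂ p(x,y)
  p(0,0)=8/19: -0.4211 × log₂(0.4211) = 0.5254
  p(0,1)=6/19: -0.3158 × log₂(0.3158) = 0.5251
  p(1,0)=1/19: -0.0526 × log₂(0.0526) = 0.2236
  p(1,1)=4/19: -0.2105 × log₂(0.2105) = 0.4732
H(X,Y) = 1.7474 bits


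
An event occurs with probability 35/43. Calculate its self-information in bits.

Information content I(x) = -log₂(p(x))
I = -log₂(35/43) = -log₂(0.8140)
I = 0.2970 bits


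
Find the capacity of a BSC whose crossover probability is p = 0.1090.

For BSC with error probability p:
C = 1 - H(p) where H(p) is binary entropy
H(0.1090) = -0.1090 × log₂(0.1090) - 0.8910 × log₂(0.8910)
H(p) = 0.4969
C = 1 - 0.4969 = 0.5031 bits/use


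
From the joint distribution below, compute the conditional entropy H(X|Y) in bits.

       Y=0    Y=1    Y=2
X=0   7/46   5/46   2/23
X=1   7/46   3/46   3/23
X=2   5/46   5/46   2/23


H(X|Y) = Σ_y p(y) H(X|Y=y)
  p(Y=0) = 19/46, H(X|Y=0) = 1.5683
  p(Y=1) = 13/46, H(X|Y=1) = 1.5486
  p(Y=2) = 7/23, H(X|Y=2) = 1.5567
H(X|Y) = 0.4130×1.5683 + 0.2826×1.5486 + 0.3043×1.5567 = 1.5592 bits


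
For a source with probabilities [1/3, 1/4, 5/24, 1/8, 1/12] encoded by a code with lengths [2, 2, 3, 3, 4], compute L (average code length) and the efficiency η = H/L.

Average length L = Σ p_i × l_i = 2.5000 bits
Entropy H = 2.1735 bits
Efficiency η = H/L × 100% = 86.94%


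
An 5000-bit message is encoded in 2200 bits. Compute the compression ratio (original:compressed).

Compression ratio = Original / Compressed
= 5000 / 2200 = 2.27:1


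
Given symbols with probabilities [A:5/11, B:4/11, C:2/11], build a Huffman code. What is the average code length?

Huffman tree construction:
Combine smallest probabilities repeatedly
Resulting codes:
  A: 0 (length 1)
  B: 11 (length 2)
  C: 10 (length 2)
Average length = Σ p(s) × length(s) = 1.5455 bits


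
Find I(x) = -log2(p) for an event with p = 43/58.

Information content I(x) = -log₂(p(x))
I = -log₂(43/58) = -log₂(0.7414)
I = 0.4317 bits


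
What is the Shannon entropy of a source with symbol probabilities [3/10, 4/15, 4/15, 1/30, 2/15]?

H(X) = -Σ p(x) log₂ p(x)
  -3/10 × log₂(3/10) = 0.5211
  -4/15 × log₂(4/15) = 0.5085
  -4/15 × log₂(4/15) = 0.5085
  -1/30 × log₂(1/30) = 0.1636
  -2/15 × log₂(2/15) = 0.3876
H(X) = 2.0892 bits


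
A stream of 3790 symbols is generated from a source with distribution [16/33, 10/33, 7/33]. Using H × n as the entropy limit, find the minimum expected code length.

Entropy H = 1.5029 bits/symbol
Minimum bits = H × n = 1.5029 × 3790
= 5695.82 bits


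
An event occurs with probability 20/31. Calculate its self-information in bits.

Information content I(x) = -log₂(p(x))
I = -log₂(20/31) = -log₂(0.6452)
I = 0.6323 bits


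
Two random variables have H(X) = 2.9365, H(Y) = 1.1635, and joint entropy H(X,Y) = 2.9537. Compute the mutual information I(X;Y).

I(X;Y) = H(X) + H(Y) - H(X,Y)
I(X;Y) = 2.9365 + 1.1635 - 2.9537 = 1.1463 bits
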